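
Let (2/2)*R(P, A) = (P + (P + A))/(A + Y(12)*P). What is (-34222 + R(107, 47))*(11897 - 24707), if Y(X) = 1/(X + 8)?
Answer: 152973663780/349 ≈ 4.3832e+8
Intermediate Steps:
Y(X) = 1/(8 + X)
R(P, A) = (A + 2*P)/(A + P/20) (R(P, A) = (P + (P + A))/(A + P/(8 + 12)) = (P + (A + P))/(A + P/20) = (A + 2*P)/(A + P/20))
(-34222 + R(107, 47))*(11897 - 24707) = (-34222 + 20*(47 + 2*107)/(107 + 20*47))*(11897 - 24707) = (-34222 + 20*(47 + 214)/(107 + 940))*(-12810) = (-34222 + 20*261/1047)*(-12810) = (-34222 + 20*(1/1047)*261)*(-12810) = (-34222 + 1740/349)*(-12810) = -11941738/349*(-12810) = 152973663780/349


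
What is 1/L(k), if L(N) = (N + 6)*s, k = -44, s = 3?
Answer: -1/114 ≈ -0.0087719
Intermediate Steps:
L(N) = 18 + 3*N (L(N) = (N + 6)*3 = (6 + N)*3 = 18 + 3*N)
1/L(k) = 1/(18 + 3*(-44)) = 1/(18 - 132) = 1/(-114) = -1/114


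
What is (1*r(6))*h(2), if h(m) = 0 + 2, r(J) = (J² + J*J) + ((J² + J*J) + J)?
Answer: 300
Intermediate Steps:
r(J) = J + 4*J² (r(J) = (J² + J²) + ((J² + J²) + J) = 2*J² + (2*J² + J) = 2*J² + (J + 2*J²) = J + 4*J²)
h(m) = 2
(1*r(6))*h(2) = (1*(6*(1 + 4*6)))*2 = (1*(6*(1 + 24)))*2 = (1*(6*25))*2 = (1*150)*2 = 150*2 = 300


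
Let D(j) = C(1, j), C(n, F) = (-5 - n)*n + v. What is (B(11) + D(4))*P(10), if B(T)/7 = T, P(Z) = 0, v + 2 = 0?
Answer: 0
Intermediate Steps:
v = -2 (v = -2 + 0 = -2)
C(n, F) = -2 + n*(-5 - n) (C(n, F) = (-5 - n)*n - 2 = n*(-5 - n) - 2 = -2 + n*(-5 - n))
D(j) = -8 (D(j) = -2 - 1*1² - 5*1 = -2 - 1*1 - 5 = -2 - 1 - 5 = -8)
B(T) = 7*T
(B(11) + D(4))*P(10) = (7*11 - 8)*0 = (77 - 8)*0 = 69*0 = 0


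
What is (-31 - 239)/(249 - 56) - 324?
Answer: -62802/193 ≈ -325.40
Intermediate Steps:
(-31 - 239)/(249 - 56) - 324 = -270/193 - 324 = -62802/193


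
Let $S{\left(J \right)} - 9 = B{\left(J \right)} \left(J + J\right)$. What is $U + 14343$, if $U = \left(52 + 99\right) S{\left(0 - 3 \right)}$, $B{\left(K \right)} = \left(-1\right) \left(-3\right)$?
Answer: $12984$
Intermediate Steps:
$B{\left(K \right)} = 3$
$S{\left(J \right)} = 9 + 6 J$ ($S{\left(J \right)} = 9 + 3 \left(J + J\right) = 9 + 3 \cdot 2 J = 9 + 6 J$)
$U = -1359$ ($U = \left(52 + 99\right) \left(9 + 6 \left(0 - 3\right)\right) = 151 \left(9 + 6 \left(0 - 3\right)\right) = 151 \left(9 + 6 \left(-3\right)\right) = 151 \left(9 - 18\right) = 151 \left(-9\right) = -1359$)
$U + 14343 = -1359 + 14343 = 12984$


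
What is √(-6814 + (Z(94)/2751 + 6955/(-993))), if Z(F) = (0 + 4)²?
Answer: I*√5655683581897713/910581 ≈ 82.589*I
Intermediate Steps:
Z(F) = 16 (Z(F) = 4² = 16)
√(-6814 + (Z(94)/2751 + 6955/(-993))) = √(-6814 + (16/2751 + 6955/(-993))) = √(-6814 + (16*(1/2751) + 6955*(-1/993))) = √(-6814 + (16/2751 - 6955/993)) = √(-6814 - 6372439/910581) = √(-6211071373/910581) = I*√5655683581897713/910581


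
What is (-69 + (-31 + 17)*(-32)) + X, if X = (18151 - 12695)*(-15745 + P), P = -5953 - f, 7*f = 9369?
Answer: -879804627/7 ≈ -1.2569e+8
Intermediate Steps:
f = 9369/7 (f = (⅐)*9369 = 9369/7 ≈ 1338.4)
P = -51040/7 (P = -5953 - 1*9369/7 = -5953 - 9369/7 = -51040/7 ≈ -7291.4)
X = -879807280/7 (X = (18151 - 12695)*(-15745 - 51040/7) = 5456*(-161255/7) = -879807280/7 ≈ -1.2569e+8)
(-69 + (-31 + 17)*(-32)) + X = (-69 + (-31 + 17)*(-32)) - 879807280/7 = (-69 - 14*(-32)) - 879807280/7 = (-69 + 448) - 879807280/7 = 379 - 879807280/7 = -879804627/7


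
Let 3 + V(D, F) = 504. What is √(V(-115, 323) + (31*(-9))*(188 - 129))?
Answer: 2*I*√3990 ≈ 126.33*I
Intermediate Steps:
V(D, F) = 501 (V(D, F) = -3 + 504 = 501)
√(V(-115, 323) + (31*(-9))*(188 - 129)) = √(501 + (31*(-9))*(188 - 129)) = √(501 - 279*59) = √(501 - 16461) = √(-15960) = 2*I*√3990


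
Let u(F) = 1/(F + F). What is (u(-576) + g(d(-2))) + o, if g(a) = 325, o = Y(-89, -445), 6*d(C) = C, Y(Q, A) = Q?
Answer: 271871/1152 ≈ 236.00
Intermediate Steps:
d(C) = C/6
o = -89
u(F) = 1/(2*F)
(u(-576) + g(d(-2))) + o = ((½)/(-576) + 325) - 89 = ((½)*(-1/576) + 325) - 89 = (-1/1152 + 325) - 89 = 374399/1152 - 89 = 271871/1152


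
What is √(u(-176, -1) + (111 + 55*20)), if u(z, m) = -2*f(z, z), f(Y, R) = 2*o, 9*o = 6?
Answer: 5*√435/3 ≈ 34.761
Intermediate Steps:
o = ⅔ (o = (⅑)*6 = ⅔ ≈ 0.66667)
f(Y, R) = 4/3 (f(Y, R) = 2*(⅔) = 4/3)
u(z, m) = -8/3 (u(z, m) = -2*4/3 = -8/3)
√(u(-176, -1) + (111 + 55*20)) = √(-8/3 + (111 + 55*20)) = √(-8/3 + (111 + 1100)) = √(-8/3 + 1211) = √(3625/3) = 5*√435/3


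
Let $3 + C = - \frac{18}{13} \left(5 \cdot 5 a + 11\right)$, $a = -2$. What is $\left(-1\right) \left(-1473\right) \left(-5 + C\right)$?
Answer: $67758$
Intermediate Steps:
$C = 51$ ($C = -3 + - \frac{18}{13} \left(5 \cdot 5 \left(-2\right) + 11\right) = -3 + \left(-18\right) \frac{1}{13} \left(25 \left(-2\right) + 11\right) = -3 - \frac{18 \left(-50 + 11\right)}{13} = -3 - -54 = -3 + 54 = 51$)
$\left(-1\right) \left(-1473\right) \left(-5 + C\right) = \left(-1\right) \left(-1473\right) \left(-5 + 51\right) = 1473 \cdot 46 = 67758$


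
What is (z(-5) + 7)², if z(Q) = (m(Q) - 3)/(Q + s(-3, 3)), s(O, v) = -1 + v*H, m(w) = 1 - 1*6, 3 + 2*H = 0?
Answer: 26569/441 ≈ 60.247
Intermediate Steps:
H = -3/2 (H = -3/2 + (½)*0 = -3/2 + 0 = -3/2 ≈ -1.5000)
m(w) = -5 (m(w) = 1 - 6 = -5)
s(O, v) = -1 - 3*v/2 (s(O, v) = -1 + v*(-3/2) = -1 - 3*v/2)
z(Q) = -8/(-11/2 + Q) (z(Q) = (-5 - 3)/(Q + (-1 - 3/2*3)) = -8/(Q + (-1 - 9/2)) = -8/(Q - 11/2) = -8/(-11/2 + Q))
(z(-5) + 7)² = (-16/(-11 + 2*(-5)) + 7)² = (-16/(-11 - 10) + 7)² = (-16/(-21) + 7)² = (-16*(-1/21) + 7)² = (16/21 + 7)² = (163/21)² = 26569/441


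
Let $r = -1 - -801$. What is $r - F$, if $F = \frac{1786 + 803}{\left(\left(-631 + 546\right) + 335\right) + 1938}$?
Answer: $\frac{1747811}{2188} \approx 798.82$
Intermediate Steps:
$r = 800$ ($r = -1 + 801 = 800$)
$F = \frac{2589}{2188}$ ($F = \frac{2589}{\left(-85 + 335\right) + 1938} = \frac{2589}{250 + 1938} = \frac{2589}{2188} \approx 1.1833$)
$r - F = 800 - \frac{2589}{2188} = \frac{1747811}{2188}$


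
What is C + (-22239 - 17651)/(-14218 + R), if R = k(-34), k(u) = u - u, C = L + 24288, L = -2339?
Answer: 156055386/7109 ≈ 21952.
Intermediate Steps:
C = 21949 (C = -2339 + 24288 = 21949)
k(u) = 0
R = 0
C + (-22239 - 17651)/(-14218 + R) = 21949 + (-22239 - 17651)/(-14218 + 0) = 21949 - 39890/(-14218) = 21949 - 39890*(-1/14218) = 21949 + 19945/7109 = 156055386/7109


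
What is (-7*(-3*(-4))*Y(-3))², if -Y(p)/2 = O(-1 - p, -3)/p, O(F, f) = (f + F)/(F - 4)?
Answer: 784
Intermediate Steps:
O(F, f) = (F + f)/(-4 + F)
Y(p) = -2*(-4 - p)/(p*(-5 - p)) (Y(p) = -2*((-1 - p) - 3)/(-4 + (-1 - p))/p = -2*(-4 - p)/(-5 - p)/p = -2*(-4 - p)/(p*(-5 - p)))
(-7*(-3*(-4))*Y(-3))² = (-7*(-3*(-4))*2*(-4 - 1*(-3))/(-3*(5 - 3)))² = (-84*2*(-⅓)*(-4 + 3)/2)² = (-84*2*(-⅓)*(½)*(-1))² = (-84/3)² = (-7*4)² = (-28)² = 784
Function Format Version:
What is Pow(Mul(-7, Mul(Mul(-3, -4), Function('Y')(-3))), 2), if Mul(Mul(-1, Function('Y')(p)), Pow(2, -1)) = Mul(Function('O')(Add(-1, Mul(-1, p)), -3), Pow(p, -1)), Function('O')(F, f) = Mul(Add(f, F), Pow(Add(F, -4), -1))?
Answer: 784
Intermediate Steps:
Function('O')(F, f) = Mul(Pow(Add(-4, F), -1), Add(F, f)) (Function('O')(F, f) = Mul(Add(F, f), Pow(Add(-4, F), -1)) = Mul(Pow(Add(-4, F), -1), Add(F, f)))
Function('Y')(p) = Mul(-2, Pow(p, -1), Pow(Add(-5, Mul(-1, p)), -1), Add(-4, Mul(-1, p))) (Function('Y')(p) = Mul(-2, Mul(Mul(Pow(Add(-4, Add(-1, Mul(-1, p))), -1), Add(Add(-1, Mul(-1, p)), -3)), Pow(p, -1))) = Mul(-2, Mul(Mul(Pow(Add(-5, Mul(-1, p)), -1), Add(-4, Mul(-1, p))), Pow(p, -1))) = Mul(-2, Mul(Pow(p, -1), Pow(Add(-5, Mul(-1, p)), -1), Add(-4, Mul(-1, p)))) = Mul(-2, Pow(p, -1), Pow(Add(-5, Mul(-1, p)), -1), Add(-4, Mul(-1, p))))
Pow(Mul(-7, Mul(Mul(-3, -4), Function('Y')(-3))), 2) = Pow(Mul(-7, Mul(Mul(-3, -4), Mul(2, Pow(-3, -1), Pow(Add(5, -3), -1), Add(-4, Mul(-1, -3))))), 2) = Pow(Mul(-7, Mul(12, Mul(2, Rational(-1, 3), Pow(2, -1), Add(-4, 3)))), 2) = Pow(Mul(-7, Mul(12, Mul(2, Rational(-1, 3), Rational(1, 2), -1))), 2) = Pow(Mul(-7, Mul(12, Rational(1, 3))), 2) = Pow(Mul(-7, 4), 2) = Pow(-28, 2) = 784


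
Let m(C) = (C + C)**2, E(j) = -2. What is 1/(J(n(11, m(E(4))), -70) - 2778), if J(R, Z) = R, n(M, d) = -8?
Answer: -1/2786 ≈ -0.00035894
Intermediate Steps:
m(C) = 4*C**2 (m(C) = (2*C)**2 = 4*C**2)
1/(J(n(11, m(E(4))), -70) - 2778) = 1/(-8 - 2778) = 1/(-2786) = -1/2786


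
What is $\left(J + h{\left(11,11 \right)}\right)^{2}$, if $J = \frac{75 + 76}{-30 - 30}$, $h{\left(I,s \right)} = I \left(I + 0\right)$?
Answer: $\frac{50537881}{3600} \approx 14038.0$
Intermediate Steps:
$h{\left(I,s \right)} = I^{2}$ ($h{\left(I,s \right)} = I I = I^{2}$)
$J = - \frac{151}{60}$ ($J = \frac{151}{-60} = 151 \left(- \frac{1}{60}\right) = - \frac{151}{60} \approx -2.5167$)
$\left(J + h{\left(11,11 \right)}\right)^{2} = \left(- \frac{151}{60} + 11^{2}\right)^{2} = \left(- \frac{151}{60} + 121\right)^{2} = \left(\frac{7109}{60}\right)^{2} = \frac{50537881}{3600}$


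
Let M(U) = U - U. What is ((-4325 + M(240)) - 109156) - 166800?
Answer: -280281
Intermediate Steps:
M(U) = 0
((-4325 + M(240)) - 109156) - 166800 = ((-4325 + 0) - 109156) - 166800 = (-4325 - 109156) - 166800 = -113481 - 166800 = -280281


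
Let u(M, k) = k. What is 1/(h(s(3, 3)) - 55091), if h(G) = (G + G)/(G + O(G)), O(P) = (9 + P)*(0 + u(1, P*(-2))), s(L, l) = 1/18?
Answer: -77/4242016 ≈ -1.8152e-5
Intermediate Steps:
s(L, l) = 1/18
O(P) = -2*P*(9 + P) (O(P) = (9 + P)*(0 + P*(-2)) = (9 + P)*(0 - 2*P) = (9 + P)*(-2*P) = -2*P*(9 + P))
h(G) = 2*G/(G - 2*G*(9 + G)) (h(G) = (G + G)/(G - 2*G*(9 + G)) = (2*G)/(G - 2*G*(9 + G)) = 2*G/(G - 2*G*(9 + G)))
1/(h(s(3, 3)) - 55091) = 1/(2/(-17 - 2*1/18) - 55091) = 1/(2/(-17 - 1/9) - 55091) = 1/(2/(-154/9) - 55091) = 1/(2*(-9/154) - 55091) = 1/(-9/77 - 55091) = 1/(-4242016/77) = -77/4242016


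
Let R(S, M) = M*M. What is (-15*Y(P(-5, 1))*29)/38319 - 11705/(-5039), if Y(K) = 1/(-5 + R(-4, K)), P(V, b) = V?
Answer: 597885729/257452588 ≈ 2.3223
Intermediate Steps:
R(S, M) = M²
Y(K) = 1/(-5 + K²)
(-15*Y(P(-5, 1))*29)/38319 - 11705/(-5039) = (-15/(-5 + (-5)²)*29)/38319 - 11705/(-5039) = (-15/(-5 + 25)*29)*(1/38319) - 11705*(-1/5039) = (-15/20*29)*(1/38319) + 11705/5039 = (-15*1/20*29)*(1/38319) + 11705/5039 = -¾*29*(1/38319) + 11705/5039 = -87/4*1/38319 + 11705/5039 = -29/51092 + 11705/5039 = 597885729/257452588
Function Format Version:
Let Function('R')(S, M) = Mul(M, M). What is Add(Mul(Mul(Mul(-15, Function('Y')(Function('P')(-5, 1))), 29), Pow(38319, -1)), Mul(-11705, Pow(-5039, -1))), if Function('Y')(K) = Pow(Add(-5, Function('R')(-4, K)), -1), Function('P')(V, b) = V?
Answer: Rational(597885729, 257452588) ≈ 2.3223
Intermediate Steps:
Function('R')(S, M) = Pow(M, 2)
Function('Y')(K) = Pow(Add(-5, Pow(K, 2)), -1)
Add(Mul(Mul(Mul(-15, Function('Y')(Function('P')(-5, 1))), 29), Pow(38319, -1)), Mul(-11705, Pow(-5039, -1))) = Add(Mul(Mul(Mul(-15, Pow(Add(-5, Pow(-5, 2)), -1)), 29), Pow(38319, -1)), Mul(-11705, Pow(-5039, -1))) = Add(Mul(Mul(Mul(-15, Pow(Add(-5, 25), -1)), 29), Rational(1, 38319)), Mul(-11705, Rational(-1, 5039))) = Add(Mul(Mul(Mul(-15, Pow(20, -1)), 29), Rational(1, 38319)), Rational(11705, 5039)) = Add(Mul(Mul(Mul(-15, Rational(1, 20)), 29), Rational(1, 38319)), Rational(11705, 5039)) = Add(Mul(Mul(Rational(-3, 4), 29), Rational(1, 38319)), Rational(11705, 5039)) = Add(Mul(Rational(-87, 4), Rational(1, 38319)), Rational(11705, 5039)) = Add(Rational(-29, 51092), Rational(11705, 5039)) = Rational(597885729, 257452588)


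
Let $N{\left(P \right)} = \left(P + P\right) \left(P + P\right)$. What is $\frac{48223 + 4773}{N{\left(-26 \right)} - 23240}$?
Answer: $- \frac{13249}{5134} \approx -2.5806$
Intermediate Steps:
$N{\left(P \right)} = 4 P^{2}$ ($N{\left(P \right)} = 2 P 2 P = 4 P^{2}$)
$\frac{48223 + 4773}{N{\left(-26 \right)} - 23240} = \frac{48223 + 4773}{4 \left(-26\right)^{2} - 23240} = \frac{52996}{4 \cdot 676 - 23240} = \frac{52996}{2704 - 23240} = \frac{52996}{-20536} = 52996 \left(- \frac{1}{20536}\right) = - \frac{13249}{5134}$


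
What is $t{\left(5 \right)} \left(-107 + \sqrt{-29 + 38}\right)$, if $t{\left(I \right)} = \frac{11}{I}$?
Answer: $- \frac{1144}{5} \approx -228.8$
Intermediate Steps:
$t{\left(5 \right)} \left(-107 + \sqrt{-29 + 38}\right) = \frac{11}{5} \left(-107 + \sqrt{-29 + 38}\right) = 11 \cdot \frac{1}{5} \left(-107 + \sqrt{9}\right) = \frac{11 \left(-107 + 3\right)}{5} = \frac{11}{5} \left(-104\right) = - \frac{1144}{5}$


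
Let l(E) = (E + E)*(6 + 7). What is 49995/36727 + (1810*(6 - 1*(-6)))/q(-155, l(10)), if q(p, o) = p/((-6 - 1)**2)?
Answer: -7816012467/1138537 ≈ -6865.0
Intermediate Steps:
l(E) = 26*E (l(E) = (2*E)*13 = 26*E)
q(p, o) = p/49 (q(p, o) = p/((-7)**2) = p/49)
49995/36727 + (1810*(6 - 1*(-6)))/q(-155, l(10)) = 49995/36727 + (1810*(6 - 1*(-6)))/(((1/49)*(-155))) = 49995*(1/36727) + (1810*(6 + 6))/(-155/49) = 49995/36727 + (1810*12)*(-49/155) = 49995/36727 + 21720*(-49/155) = 49995/36727 - 212856/31 = -7816012467/1138537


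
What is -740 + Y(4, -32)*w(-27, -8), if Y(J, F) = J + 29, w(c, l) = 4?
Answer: -608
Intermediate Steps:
Y(J, F) = 29 + J
-740 + Y(4, -32)*w(-27, -8) = -740 + (29 + 4)*4 = -740 + 33*4 = -740 + 132 = -608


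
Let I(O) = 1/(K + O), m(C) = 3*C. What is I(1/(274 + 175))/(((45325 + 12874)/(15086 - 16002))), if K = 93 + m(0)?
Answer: -205642/1215136921 ≈ -0.00016923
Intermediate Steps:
K = 93 (K = 93 + 3*0 = 93 + 0 = 93)
I(O) = 1/(93 + O)
I(1/(274 + 175))/(((45325 + 12874)/(15086 - 16002))) = 1/((93 + 1/(274 + 175))*(((45325 + 12874)/(15086 - 16002)))) = 1/((93 + 1/449)*((58199/(-916)))) = 1/((93 + 1/449)*((58199*(-1/916)))) = 1/((41758/449)*(-58199/916)) = (449/41758)*(-916/58199) = -205642/1215136921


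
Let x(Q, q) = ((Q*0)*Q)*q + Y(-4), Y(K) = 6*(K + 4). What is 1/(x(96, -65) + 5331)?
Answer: 1/5331 ≈ 0.00018758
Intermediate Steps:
Y(K) = 24 + 6*K (Y(K) = 6*(4 + K) = 24 + 6*K)
x(Q, q) = 0 (x(Q, q) = ((Q*0)*Q)*q + (24 + 6*(-4)) = (0*Q)*q + (24 - 24) = 0*q + 0 = 0 + 0 = 0)
1/(x(96, -65) + 5331) = 1/(0 + 5331) = 1/5331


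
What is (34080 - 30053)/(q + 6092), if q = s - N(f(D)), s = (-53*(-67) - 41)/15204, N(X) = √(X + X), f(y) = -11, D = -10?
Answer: 157532876416034/238323123935801 + 25857995212*I*√22/238323123935801 ≈ 0.66101 + 0.00050891*I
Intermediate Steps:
N(X) = √2*√X (N(X) = √(2*X) = √2*√X)
s = 585/2534 (s = (3551 - 41)*(1/15204) = 3510*(1/15204) = 585/2534 ≈ 0.23086)
q = 585/2534 - I*√22 (q = 585/2534 - √2*√(-11) = 585/2534 - √2*I*√11 = 585/2534 - I*√22 ≈ 0.23086 - 4.6904*I)
(34080 - 30053)/(q + 6092) = (34080 - 30053)/((585/2534 - I*√22) + 6092) = 4027/(15437713/2534 - I*√22)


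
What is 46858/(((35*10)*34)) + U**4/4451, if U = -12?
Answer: 32523097/3783350 ≈ 8.5964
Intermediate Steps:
46858/(((35*10)*34)) + U**4/4451 = 46858/(((35*10)*34)) + (-12)**4/4451 = 46858/((350*34)) + 20736*(1/4451) = 46858/11900 + 20736/4451 = 46858*(1/11900) + 20736/4451 = 3347/850 + 20736/4451 = 32523097/3783350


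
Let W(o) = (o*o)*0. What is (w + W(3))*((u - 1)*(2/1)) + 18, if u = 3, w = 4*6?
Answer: 114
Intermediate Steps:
w = 24
W(o) = 0 (W(o) = o²*0 = 0)
(w + W(3))*((u - 1)*(2/1)) + 18 = (24 + 0)*((3 - 1)*(2/1)) + 18 = 24*(2*(2*1)) + 18 = 24*(2*2) + 18 = 24*4 + 18 = 96 + 18 = 114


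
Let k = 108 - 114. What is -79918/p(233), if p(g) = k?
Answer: 39959/3 ≈ 13320.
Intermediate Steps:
k = -6
p(g) = -6
-79918/p(233) = -79918/(-6) = -79918*(-⅙) = 39959/3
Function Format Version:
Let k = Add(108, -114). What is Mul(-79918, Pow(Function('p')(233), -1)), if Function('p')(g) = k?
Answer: Rational(39959, 3) ≈ 13320.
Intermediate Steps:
k = -6
Function('p')(g) = -6
Mul(-79918, Pow(Function('p')(233), -1)) = Mul(-79918, Pow(-6, -1)) = Mul(-79918, Rational(-1, 6)) = Rational(39959, 3)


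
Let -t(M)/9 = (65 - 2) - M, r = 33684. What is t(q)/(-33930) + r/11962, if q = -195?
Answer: 32518719/11274185 ≈ 2.8844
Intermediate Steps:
t(M) = -567 + 9*M (t(M) = -9*((65 - 2) - M) = -9*(63 - M) = -567 + 9*M)
t(q)/(-33930) + r/11962 = (-567 + 9*(-195))/(-33930) + 33684/11962 = (-567 - 1755)*(-1/33930) + 33684*(1/11962) = -2322*(-1/33930) + 16842/5981 = 129/1885 + 16842/5981 = 32518719/11274185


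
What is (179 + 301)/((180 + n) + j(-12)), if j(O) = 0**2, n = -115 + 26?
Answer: 480/91 ≈ 5.2747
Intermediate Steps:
n = -89
j(O) = 0
(179 + 301)/((180 + n) + j(-12)) = (179 + 301)/((180 - 89) + 0) = 480/(91 + 0) = 480/91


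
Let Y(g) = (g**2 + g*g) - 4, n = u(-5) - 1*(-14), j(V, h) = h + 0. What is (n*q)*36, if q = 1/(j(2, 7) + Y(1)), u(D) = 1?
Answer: 108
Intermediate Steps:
j(V, h) = h
n = 15 (n = 1 - 1*(-14) = 1 + 14 = 15)
Y(g) = -4 + 2*g**2 (Y(g) = (g**2 + g**2) - 4 = 2*g**2 - 4 = -4 + 2*g**2)
q = 1/5 (q = 1/(7 + (-4 + 2*1**2)) = 1/(7 + (-4 + 2*1)) = 1/(7 + (-4 + 2)) = 1/(7 - 2) = 1/5 ≈ 0.20000)
(n*q)*36 = (15*(1/5))*36 = 3*36 = 108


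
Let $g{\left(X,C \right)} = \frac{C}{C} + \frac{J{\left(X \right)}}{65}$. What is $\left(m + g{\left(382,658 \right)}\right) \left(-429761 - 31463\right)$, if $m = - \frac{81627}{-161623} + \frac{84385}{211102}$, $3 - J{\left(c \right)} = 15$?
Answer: $- \frac{125679106666252868}{158409357535} \approx -7.9338 \cdot 10^{5}$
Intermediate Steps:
$J{\left(c \right)} = -12$ ($J{\left(c \right)} = 3 - 15 = -12$)
$m = \frac{4410025687}{4874134078}$ ($m = \left(-81627\right) \left(- \frac{1}{161623}\right) + 84385 \cdot \frac{1}{211102} = \frac{11661}{23089} + \frac{84385}{211102} = \frac{4410025687}{4874134078} \approx 0.90478$)
$g{\left(X,C \right)} = \frac{53}{65}$ ($g{\left(X,C \right)} = \frac{C}{C} - \frac{12}{65} = 1 - \frac{12}{65} = \frac{53}{65}$)
$\left(m + g{\left(382,658 \right)}\right) \left(-429761 - 31463\right) = \left(\frac{4410025687}{4874134078} + \frac{53}{65}\right) \left(-429761 - 31463\right) = \frac{544980775789 \left(-429761 + \left(-157191 + 125728\right)\right)}{316818715070} = \frac{544980775789 \left(-429761 - 31463\right)}{316818715070} = \frac{544980775789}{316818715070} \left(-461224\right) = - \frac{125679106666252868}{158409357535}$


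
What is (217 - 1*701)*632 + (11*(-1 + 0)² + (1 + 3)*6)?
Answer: -305853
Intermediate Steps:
(217 - 1*701)*632 + (11*(-1 + 0)² + (1 + 3)*6) = (217 - 701)*632 + (11*(-1)² + 4*6) = -484*632 + (11*1 + 24) = -305888 + (11 + 24) = -305888 + 35 = -305853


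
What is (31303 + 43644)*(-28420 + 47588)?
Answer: 1436584096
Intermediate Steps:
(31303 + 43644)*(-28420 + 47588) = 74947*19168 = 1436584096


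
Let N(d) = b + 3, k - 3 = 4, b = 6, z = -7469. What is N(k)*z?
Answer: -67221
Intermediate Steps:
k = 7 (k = 3 + 4 = 7)
N(d) = 9 (N(d) = 6 + 3 = 9)
N(k)*z = 9*(-7469) = -67221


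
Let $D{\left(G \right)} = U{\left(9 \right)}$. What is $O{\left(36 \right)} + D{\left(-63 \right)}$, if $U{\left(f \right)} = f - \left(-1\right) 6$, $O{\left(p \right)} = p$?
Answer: $51$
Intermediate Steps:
$U{\left(f \right)} = 6 + f$ ($U{\left(f \right)} = f - -6 = f + 6 = 6 + f$)
$D{\left(G \right)} = 15$ ($D{\left(G \right)} = 6 + 9 = 15$)
$O{\left(36 \right)} + D{\left(-63 \right)} = 36 + 15 = 51$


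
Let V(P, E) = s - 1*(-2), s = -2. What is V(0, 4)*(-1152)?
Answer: 0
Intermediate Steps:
V(P, E) = 0 (V(P, E) = -2 - 1*(-2) = -2 + 2 = 0)
V(0, 4)*(-1152) = 0*(-1152) = 0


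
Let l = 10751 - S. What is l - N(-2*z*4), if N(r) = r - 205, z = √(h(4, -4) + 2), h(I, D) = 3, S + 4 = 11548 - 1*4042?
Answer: 3454 + 8*√5 ≈ 3471.9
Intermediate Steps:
S = 7502 (S = -4 + (11548 - 1*4042) = -4 + (11548 - 4042) = -4 + 7506 = 7502)
z = √5 (z = √(3 + 2) = √5 ≈ 2.2361)
N(r) = -205 + r
l = 3249 (l = 10751 - 1*7502 = 10751 - 7502 = 3249)
l - N(-2*z*4) = 3249 - (-205 - 2*√5*4) = 3249 - (-205 - 8*√5) = 3249 + (205 + 8*√5) = 3454 + 8*√5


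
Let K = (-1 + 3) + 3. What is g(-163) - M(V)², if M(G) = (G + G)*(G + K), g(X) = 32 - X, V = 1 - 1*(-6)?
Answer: -28029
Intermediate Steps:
K = 5 (K = 2 + 3 = 5)
V = 7 (V = 1 + 6 = 7)
M(G) = 2*G*(5 + G) (M(G) = (G + G)*(G + 5) = (2*G)*(5 + G) = 2*G*(5 + G))
g(-163) - M(V)² = (32 - 1*(-163)) - (2*7*(5 + 7))² = (32 + 163) - (2*7*12)² = 195 - 1*168² = 195 - 1*28224 = 195 - 28224 = -28029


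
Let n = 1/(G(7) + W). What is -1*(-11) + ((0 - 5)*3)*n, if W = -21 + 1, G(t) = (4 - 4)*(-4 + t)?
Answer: 47/4 ≈ 11.750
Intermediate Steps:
G(t) = 0 (G(t) = 0*(-4 + t) = 0)
W = -20
n = -1/20 (n = 1/(0 - 20) = 1/(-20) = -1/20 ≈ -0.050000)
-1*(-11) + ((0 - 5)*3)*n = -1*(-11) + ((0 - 5)*3)*(-1/20) = 11 - 5*3*(-1/20) = 11 - 15*(-1/20) = 11 + ¾ = 47/4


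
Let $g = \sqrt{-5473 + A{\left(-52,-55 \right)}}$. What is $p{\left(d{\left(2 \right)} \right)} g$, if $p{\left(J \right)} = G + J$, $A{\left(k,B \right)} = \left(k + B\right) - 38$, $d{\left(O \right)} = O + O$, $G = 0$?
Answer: $212 i \sqrt{2} \approx 299.81 i$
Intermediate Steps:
$d{\left(O \right)} = 2 O$
$A{\left(k,B \right)} = -38 + B + k$ ($A{\left(k,B \right)} = \left(B + k\right) - 38 = -38 + B + k$)
$p{\left(J \right)} = J$ ($p{\left(J \right)} = 0 + J = J$)
$g = 53 i \sqrt{2}$ ($g = \sqrt{-5473 - 145} = \sqrt{-5618} = 53 i \sqrt{2} \approx 74.953 i$)
$p{\left(d{\left(2 \right)} \right)} g = 2 \cdot 2 \cdot 53 i \sqrt{2} = 4 \cdot 53 i \sqrt{2} = 212 i \sqrt{2}$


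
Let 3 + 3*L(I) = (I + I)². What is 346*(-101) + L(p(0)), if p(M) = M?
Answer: -34947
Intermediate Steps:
L(I) = -1 + 4*I²/3 (L(I) = -1 + (I + I)²/3 = -1 + (2*I)²/3 = -1 + (4*I²)/3 = -1 + 4*I²/3)
346*(-101) + L(p(0)) = 346*(-101) + (-1 + (4/3)*0²) = -34946 + (-1 + (4/3)*0) = -34946 + (-1 + 0) = -34946 - 1 = -34947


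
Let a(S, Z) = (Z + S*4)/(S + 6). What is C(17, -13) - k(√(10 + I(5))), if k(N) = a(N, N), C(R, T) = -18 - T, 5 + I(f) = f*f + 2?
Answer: 35 - 30*√2 ≈ -7.4264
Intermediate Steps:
I(f) = -3 + f² (I(f) = -5 + (f*f + 2) = -5 + (f² + 2) = -5 + (2 + f²) = -3 + f²)
a(S, Z) = (Z + 4*S)/(6 + S)
k(N) = 5*N/(6 + N) (k(N) = (N + 4*N)/(6 + N) = (5*N)/(6 + N) = 5*N/(6 + N))
C(17, -13) - k(√(10 + I(5))) = (-18 - 1*(-13)) - 5*√(10 + (-3 + 5²))/(6 + √(10 + (-3 + 5²))) = (-18 + 13) - 5*√(10 + (-3 + 25))/(6 + √(10 + (-3 + 25))) = -5 - 5*√(10 + 22)/(6 + √(10 + 22)) = -5 - 5*√32/(6 + √32) = -5 - 5*4*√2/(6 + 4*√2) = -5 - 20*√2/(6 + 4*√2)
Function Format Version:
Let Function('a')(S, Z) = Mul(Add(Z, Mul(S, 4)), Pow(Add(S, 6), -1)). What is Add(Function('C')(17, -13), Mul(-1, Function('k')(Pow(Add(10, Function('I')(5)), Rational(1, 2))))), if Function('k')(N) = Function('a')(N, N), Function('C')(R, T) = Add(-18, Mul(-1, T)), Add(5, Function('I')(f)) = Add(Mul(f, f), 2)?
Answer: Add(35, Mul(-30, Pow(2, Rational(1, 2)))) ≈ -7.4264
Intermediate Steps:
Function('I')(f) = Add(-3, Pow(f, 2)) (Function('I')(f) = Add(-5, Add(Mul(f, f), 2)) = Add(-5, Add(Pow(f, 2), 2)) = Add(-5, Add(2, Pow(f, 2))) = Add(-3, Pow(f, 2)))
Function('a')(S, Z) = Mul(Pow(Add(6, S), -1), Add(Z, Mul(4, S))) (Function('a')(S, Z) = Mul(Add(Z, Mul(4, S)), Pow(Add(6, S), -1)) = Mul(Pow(Add(6, S), -1), Add(Z, Mul(4, S))))
Function('k')(N) = Mul(5, N, Pow(Add(6, N), -1)) (Function('k')(N) = Mul(Pow(Add(6, N), -1), Add(N, Mul(4, N))) = Mul(Pow(Add(6, N), -1), Mul(5, N)) = Mul(5, N, Pow(Add(6, N), -1)))
Add(Function('C')(17, -13), Mul(-1, Function('k')(Pow(Add(10, Function('I')(5)), Rational(1, 2))))) = Add(Add(-18, Mul(-1, -13)), Mul(-1, Mul(5, Pow(Add(10, Add(-3, Pow(5, 2))), Rational(1, 2)), Pow(Add(6, Pow(Add(10, Add(-3, Pow(5, 2))), Rational(1, 2))), -1)))) = Add(Add(-18, 13), Mul(-1, Mul(5, Pow(Add(10, Add(-3, 25)), Rational(1, 2)), Pow(Add(6, Pow(Add(10, Add(-3, 25)), Rational(1, 2))), -1)))) = Add(-5, Mul(-1, Mul(5, Pow(Add(10, 22), Rational(1, 2)), Pow(Add(6, Pow(Add(10, 22), Rational(1, 2))), -1)))) = Add(-5, Mul(-1, Mul(5, Pow(32, Rational(1, 2)), Pow(Add(6, Pow(32, Rational(1, 2))), -1)))) = Add(-5, Mul(-1, Mul(5, Mul(4, Pow(2, Rational(1, 2))), Pow(Add(6, Mul(4, Pow(2, Rational(1, 2)))), -1)))) = Add(-5, Mul(-1, Mul(20, Pow(2, Rational(1, 2)), Pow(Add(6, Mul(4, Pow(2, Rational(1, 2)))), -1)))) = Add(-5, Mul(-20, Pow(2, Rational(1, 2)), Pow(Add(6, Mul(4, Pow(2, Rational(1, 2)))), -1)))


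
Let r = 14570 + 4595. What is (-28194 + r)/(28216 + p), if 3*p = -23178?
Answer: -9029/20490 ≈ -0.44065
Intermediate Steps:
p = -7726 (p = (⅓)*(-23178) = -7726)
r = 19165
(-28194 + r)/(28216 + p) = (-28194 + 19165)/(28216 - 7726) = -9029/20490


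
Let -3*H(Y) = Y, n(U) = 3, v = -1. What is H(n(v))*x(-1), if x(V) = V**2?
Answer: -1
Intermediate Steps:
H(Y) = -Y/3
H(n(v))*x(-1) = -1/3*3*(-1)**2 = -1*1 = -1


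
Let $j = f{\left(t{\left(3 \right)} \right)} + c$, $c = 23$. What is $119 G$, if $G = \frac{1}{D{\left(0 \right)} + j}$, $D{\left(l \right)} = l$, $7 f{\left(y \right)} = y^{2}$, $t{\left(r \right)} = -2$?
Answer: $\frac{833}{165} \approx 5.0485$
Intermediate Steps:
$f{\left(y \right)} = \frac{y^{2}}{7}$
$j = \frac{165}{7}$ ($j = \frac{\left(-2\right)^{2}}{7} + 23 = \frac{1}{7} \cdot 4 + 23 = \frac{4}{7} + 23 = \frac{165}{7} \approx 23.571$)
$G = \frac{7}{165}$ ($G = \frac{1}{0 + \frac{165}{7}} = \frac{1}{\frac{165}{7}} = \frac{7}{165} \approx 0.042424$)
$119 G = 119 \cdot \frac{7}{165} = \frac{833}{165}$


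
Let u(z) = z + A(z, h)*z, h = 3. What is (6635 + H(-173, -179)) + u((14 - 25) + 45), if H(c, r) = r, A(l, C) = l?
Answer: 7646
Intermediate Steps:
u(z) = z + z**2 (u(z) = z + z*z = z + z**2)
(6635 + H(-173, -179)) + u((14 - 25) + 45) = (6635 - 179) + ((14 - 25) + 45)*(1 + ((14 - 25) + 45)) = 6456 + (-11 + 45)*(1 + (-11 + 45)) = 6456 + 34*(1 + 34) = 6456 + 34*35 = 6456 + 1190 = 7646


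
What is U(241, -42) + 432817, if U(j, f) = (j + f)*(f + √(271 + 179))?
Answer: 424459 + 2985*√2 ≈ 4.2868e+5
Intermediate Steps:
U(j, f) = (f + j)*(f + 15*√2) (U(j, f) = (f + j)*(f + √450) = (f + j)*(f + 15*√2))
U(241, -42) + 432817 = ((-42)² - 42*241 + 15*(-42)*√2 + 15*241*√2) + 432817 = (1764 - 10122 - 630*√2 + 3615*√2) + 432817 = (-8358 + 2985*√2) + 432817 = 424459 + 2985*√2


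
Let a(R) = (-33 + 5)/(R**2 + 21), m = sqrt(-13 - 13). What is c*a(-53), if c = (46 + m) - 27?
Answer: -266/1415 - 14*I*sqrt(26)/1415 ≈ -0.18799 - 0.05045*I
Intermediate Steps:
m = I*sqrt(26) (m = sqrt(-26) = I*sqrt(26) ≈ 5.099*I)
a(R) = -28/(21 + R**2)
c = 19 + I*sqrt(26) (c = (46 + I*sqrt(26)) - 27 = 19 + I*sqrt(26) ≈ 19.0 + 5.099*I)
c*a(-53) = (19 + I*sqrt(26))*(-28/(21 + (-53)**2)) = (19 + I*sqrt(26))*(-28/(21 + 2809)) = (19 + I*sqrt(26))*(-28/2830) = (19 + I*sqrt(26))*(-28*1/2830) = (19 + I*sqrt(26))*(-14/1415) = -266/1415 - 14*I*sqrt(26)/1415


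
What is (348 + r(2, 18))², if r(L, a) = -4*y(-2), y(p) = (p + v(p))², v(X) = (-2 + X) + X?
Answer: 8464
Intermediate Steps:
v(X) = -2 + 2*X
y(p) = (-2 + 3*p)² (y(p) = (p + (-2 + 2*p))² = (-2 + 3*p)²)
r(L, a) = -256 (r(L, a) = -4*(-2 + 3*(-2))² = -4*(-2 - 6)² = -4*(-8)² = -4*64 = -256)
(348 + r(2, 18))² = (348 - 256)² = 92² = 8464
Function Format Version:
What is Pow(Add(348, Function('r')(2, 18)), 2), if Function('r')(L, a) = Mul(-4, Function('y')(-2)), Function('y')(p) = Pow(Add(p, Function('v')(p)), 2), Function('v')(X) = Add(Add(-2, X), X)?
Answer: 8464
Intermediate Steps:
Function('v')(X) = Add(-2, Mul(2, X))
Function('y')(p) = Pow(Add(-2, Mul(3, p)), 2) (Function('y')(p) = Pow(Add(p, Add(-2, Mul(2, p))), 2) = Pow(Add(-2, Mul(3, p)), 2))
Function('r')(L, a) = -256 (Function('r')(L, a) = Mul(-4, Pow(Add(-2, Mul(3, -2)), 2)) = Mul(-4, Pow(Add(-2, -6), 2)) = Mul(-4, Pow(-8, 2)) = Mul(-4, 64) = -256)
Pow(Add(348, Function('r')(2, 18)), 2) = Pow(Add(348, -256), 2) = Pow(92, 2) = 8464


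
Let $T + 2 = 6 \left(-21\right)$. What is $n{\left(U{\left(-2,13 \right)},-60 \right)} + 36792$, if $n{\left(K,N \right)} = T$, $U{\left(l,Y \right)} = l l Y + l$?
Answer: $36664$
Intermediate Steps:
$U{\left(l,Y \right)} = l + Y l^{2}$ ($U{\left(l,Y \right)} = l^{2} Y + l = Y l^{2} + l = l + Y l^{2}$)
$T = -128$ ($T = -2 + 6 \left(-21\right) = -2 - 126 = -128$)
$n{\left(K,N \right)} = -128$
$n{\left(U{\left(-2,13 \right)},-60 \right)} + 36792 = -128 + 36792 = 36664$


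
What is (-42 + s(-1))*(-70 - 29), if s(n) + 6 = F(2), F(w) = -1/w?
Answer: 9603/2 ≈ 4801.5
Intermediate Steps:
s(n) = -13/2 (s(n) = -6 - 1/2 = -6 - 1*½ = -6 - ½ = -13/2)
(-42 + s(-1))*(-70 - 29) = (-42 - 13/2)*(-70 - 29) = -97/2*(-99) = 9603/2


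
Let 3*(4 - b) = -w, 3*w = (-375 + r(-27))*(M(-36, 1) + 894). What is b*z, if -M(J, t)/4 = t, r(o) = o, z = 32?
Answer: -3815936/3 ≈ -1.2720e+6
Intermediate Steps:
M(J, t) = -4*t
w = -119260 (w = ((-375 - 27)*(-4*1 + 894))/3 = (-402*(-4 + 894))/3 = (-402*890)/3 = (⅓)*(-357780) = -119260)
b = -119248/3 (b = 4 - (-1)*(-119260)/3 = 4 - ⅓*119260 = 4 - 119260/3 = -119248/3 ≈ -39749.)
b*z = -119248/3*32 = -3815936/3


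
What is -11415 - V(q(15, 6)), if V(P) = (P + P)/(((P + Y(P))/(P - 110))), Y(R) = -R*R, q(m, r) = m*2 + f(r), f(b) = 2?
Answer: -354021/31 ≈ -11420.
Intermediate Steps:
q(m, r) = 2 + 2*m (q(m, r) = m*2 + 2 = 2*m + 2 = 2 + 2*m)
Y(R) = -R²
V(P) = 2*P*(-110 + P)/(P - P²) (V(P) = (P + P)/(((P - P²)/(P - 110))) = (2*P)/(((P - P²)/(-110 + P))) = (2*P)*((-110 + P)/(P - P²)) = 2*P*(-110 + P)/(P - P²))
-11415 - V(q(15, 6)) = -11415 - 2*(110 - (2 + 2*15))/(-1 + (2 + 2*15)) = -11415 - 2*(110 - (2 + 30))/(-1 + (2 + 30)) = -11415 - 2*(110 - 1*32)/(-1 + 32) = -11415 - 2*(110 - 32)/31 = -11415 - 2*78/31 = -11415 - 1*156/31 = -11415 - 156/31 = -354021/31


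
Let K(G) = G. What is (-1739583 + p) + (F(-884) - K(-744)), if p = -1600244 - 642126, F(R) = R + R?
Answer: -3982977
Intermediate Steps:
F(R) = 2*R
p = -2242370
(-1739583 + p) + (F(-884) - K(-744)) = (-1739583 - 2242370) + (2*(-884) - 1*(-744)) = -3981953 + (-1768 + 744) = -3981953 - 1024 = -3982977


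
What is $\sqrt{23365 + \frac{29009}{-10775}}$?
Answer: $\frac{3 \sqrt{12055015694}}{2155} \approx 152.85$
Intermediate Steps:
$\sqrt{23365 + \frac{29009}{-10775}} = \sqrt{23365 + 29009 \left(- \frac{1}{10775}\right)} = \sqrt{23365 - \frac{29009}{10775}} = \sqrt{\frac{251728866}{10775}} = \frac{3 \sqrt{12055015694}}{2155}$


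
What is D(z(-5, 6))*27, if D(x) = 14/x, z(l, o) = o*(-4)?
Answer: -63/4 ≈ -15.750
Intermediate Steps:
z(l, o) = -4*o
D(z(-5, 6))*27 = (14/((-4*6)))*27 = (14/(-24))*27 = (14*(-1/24))*27 = -7/12*27 = -63/4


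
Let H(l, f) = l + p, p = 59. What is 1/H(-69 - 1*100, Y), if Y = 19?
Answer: -1/110 ≈ -0.0090909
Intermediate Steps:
H(l, f) = 59 + l (H(l, f) = l + 59 = 59 + l)
1/H(-69 - 1*100, Y) = 1/(59 + (-69 - 1*100)) = 1/(59 + (-69 - 100)) = 1/(59 - 169) = 1/(-110) = -1/110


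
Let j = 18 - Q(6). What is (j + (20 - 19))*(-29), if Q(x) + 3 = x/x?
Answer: -609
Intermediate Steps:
Q(x) = -2 (Q(x) = -3 + x/x = -3 + 1 = -2)
j = 20 (j = 18 - 1*(-2) = 18 + 2 = 20)
(j + (20 - 19))*(-29) = (20 + (20 - 19))*(-29) = (20 + 1)*(-29) = 21*(-29) = -609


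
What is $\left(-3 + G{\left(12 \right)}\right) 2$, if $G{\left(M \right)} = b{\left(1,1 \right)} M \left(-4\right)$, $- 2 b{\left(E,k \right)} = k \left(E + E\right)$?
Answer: $90$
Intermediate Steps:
$b{\left(E,k \right)} = - E k$ ($b{\left(E,k \right)} = - \frac{k \left(E + E\right)}{2} = - \frac{k 2 E}{2} = - \frac{2 E k}{2} = - E k$)
$G{\left(M \right)} = 4 M$ ($G{\left(M \right)} = \left(-1\right) 1 \cdot 1 M \left(-4\right) = - M \left(-4\right) = 4 M$)
$\left(-3 + G{\left(12 \right)}\right) 2 = \left(-3 + 4 \cdot 12\right) 2 = \left(-3 + 48\right) 2 = 45 \cdot 2 = 90$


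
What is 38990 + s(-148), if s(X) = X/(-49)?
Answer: 1910658/49 ≈ 38993.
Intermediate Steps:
s(X) = -X/49 (s(X) = X*(-1/49) = -X/49)
38990 + s(-148) = 38990 - 1/49*(-148) = 38990 + 148/49 = 1910658/49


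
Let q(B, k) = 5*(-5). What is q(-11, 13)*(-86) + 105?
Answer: 2255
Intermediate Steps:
q(B, k) = -25
q(-11, 13)*(-86) + 105 = -25*(-86) + 105 = 2150 + 105 = 2255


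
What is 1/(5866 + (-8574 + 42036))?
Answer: 1/39328 ≈ 2.5427e-5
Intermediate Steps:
1/(5866 + (-8574 + 42036)) = 1/(5866 + 33462) = 1/39328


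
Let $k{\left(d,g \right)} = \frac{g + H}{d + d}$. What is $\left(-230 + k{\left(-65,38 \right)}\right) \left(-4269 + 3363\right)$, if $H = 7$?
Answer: $\frac{2713017}{13} \approx 2.0869 \cdot 10^{5}$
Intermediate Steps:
$k{\left(d,g \right)} = \frac{7 + g}{2 d}$ ($k{\left(d,g \right)} = \frac{g + 7}{d + d} = \frac{7 + g}{2 d}$)
$\left(-230 + k{\left(-65,38 \right)}\right) \left(-4269 + 3363\right) = \left(-230 + \frac{7 + 38}{2 \left(-65\right)}\right) \left(-4269 + 3363\right) = \left(-230 + \frac{1}{2} \left(- \frac{1}{65}\right) 45\right) \left(-906\right) = \left(-230 - \frac{9}{26}\right) \left(-906\right) = \left(- \frac{5989}{26}\right) \left(-906\right) = \frac{2713017}{13}$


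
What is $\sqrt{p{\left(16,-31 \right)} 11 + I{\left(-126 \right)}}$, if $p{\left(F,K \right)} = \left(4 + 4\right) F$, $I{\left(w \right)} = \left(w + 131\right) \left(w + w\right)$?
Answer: $2 \sqrt{37} \approx 12.166$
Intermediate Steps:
$I{\left(w \right)} = 2 w \left(131 + w\right)$ ($I{\left(w \right)} = \left(131 + w\right) 2 w = 2 w \left(131 + w\right)$)
$p{\left(F,K \right)} = 8 F$
$\sqrt{p{\left(16,-31 \right)} 11 + I{\left(-126 \right)}} = \sqrt{8 \cdot 16 \cdot 11 + 2 \left(-126\right) \left(131 - 126\right)} = \sqrt{128 \cdot 11 + 2 \left(-126\right) 5} = \sqrt{1408 - 1260} = \sqrt{148} = 2 \sqrt{37}$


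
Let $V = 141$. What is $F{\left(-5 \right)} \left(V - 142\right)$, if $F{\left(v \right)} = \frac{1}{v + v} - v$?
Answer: $- \frac{49}{10} \approx -4.9$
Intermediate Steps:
$F{\left(v \right)} = \frac{1}{2 v} - v$
$F{\left(-5 \right)} \left(V - 142\right) = \left(\frac{1}{2 \left(-5\right)} - -5\right) \left(141 - 142\right) = \left(\frac{1}{2} \left(- \frac{1}{5}\right) + 5\right) \left(-1\right) = \left(- \frac{1}{10} + 5\right) \left(-1\right) = \frac{49}{10} \left(-1\right) = - \frac{49}{10}$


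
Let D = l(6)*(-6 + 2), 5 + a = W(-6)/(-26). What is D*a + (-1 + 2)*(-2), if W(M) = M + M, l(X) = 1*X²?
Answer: 8470/13 ≈ 651.54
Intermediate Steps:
l(X) = X²
W(M) = 2*M
a = -59/13 (a = -5 + (2*(-6))/(-26) = -5 - 12*(-1/26) = -5 + 6/13 = -59/13 ≈ -4.5385)
D = -144 (D = 6²*(-6 + 2) = 36*(-4) = -144)
D*a + (-1 + 2)*(-2) = -144*(-59/13) + (-1 + 2)*(-2) = 8496/13 + 1*(-2) = 8496/13 - 2 = 8470/13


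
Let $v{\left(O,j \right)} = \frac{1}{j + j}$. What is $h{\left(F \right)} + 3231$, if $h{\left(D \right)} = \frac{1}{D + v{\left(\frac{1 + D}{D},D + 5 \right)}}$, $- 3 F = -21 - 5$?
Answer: $\frac{6917817}{2141} \approx 3231.1$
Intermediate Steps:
$F = \frac{26}{3}$ ($F = - \frac{-21 - 5}{3} = \left(- \frac{1}{3}\right) \left(-26\right) = \frac{26}{3} \approx 8.6667$)
$v{\left(O,j \right)} = \frac{1}{2 j}$
$h{\left(D \right)} = \frac{1}{D + \frac{1}{2 \left(5 + D\right)}}$ ($h{\left(D \right)} = \frac{1}{D + \frac{1}{2 \left(D + 5\right)}} = \frac{1}{D + \frac{1}{2 \left(5 + D\right)}}$)
$h{\left(F \right)} + 3231 = \frac{2 \left(5 + \frac{26}{3}\right)}{1 + 2 \cdot \frac{26}{3} \left(5 + \frac{26}{3}\right)} + 3231 = 2 \frac{1}{1 + 2 \cdot \frac{26}{3} \cdot \frac{41}{3}} \cdot \frac{41}{3} + 3231 = 2 \frac{1}{1 + \frac{2132}{9}} \cdot \frac{41}{3} + 3231 = 2 \frac{1}{\frac{2141}{9}} \cdot \frac{41}{3} + 3231 = 2 \cdot \frac{9}{2141} \cdot \frac{41}{3} + 3231 = \frac{246}{2141} + 3231 = \frac{6917817}{2141}$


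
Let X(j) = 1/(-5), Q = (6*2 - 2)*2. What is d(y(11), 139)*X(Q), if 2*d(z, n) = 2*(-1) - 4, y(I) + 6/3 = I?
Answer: ⅗ ≈ 0.60000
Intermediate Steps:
y(I) = -2 + I
Q = 20 (Q = (12 - 2)*2 = 10*2 = 20)
X(j) = -⅕
d(z, n) = -3 (d(z, n) = (2*(-1) - 4)/2 = (-2 - 4)/2 = (½)*(-6) = -3)
d(y(11), 139)*X(Q) = -3*(-⅕) = ⅗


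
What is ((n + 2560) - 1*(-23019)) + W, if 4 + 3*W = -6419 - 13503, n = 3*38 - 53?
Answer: 18998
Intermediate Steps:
n = 61 (n = 114 - 53 = 61)
W = -6642 (W = -4/3 + (-6419 - 13503)/3 = -4/3 + (⅓)*(-19922) = -4/3 - 19922/3 = -6642)
((n + 2560) - 1*(-23019)) + W = ((61 + 2560) - 1*(-23019)) - 6642 = (2621 + 23019) - 6642 = 25640 - 6642 = 18998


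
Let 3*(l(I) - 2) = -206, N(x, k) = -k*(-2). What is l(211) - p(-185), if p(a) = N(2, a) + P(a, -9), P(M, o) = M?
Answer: 1465/3 ≈ 488.33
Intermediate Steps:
N(x, k) = 2*k
p(a) = 3*a (p(a) = 2*a + a = 3*a)
l(I) = -200/3 (l(I) = 2 + (⅓)*(-206) = 2 - 206/3 = -200/3)
l(211) - p(-185) = -200/3 - 3*(-185) = -200/3 - 1*(-555) = -200/3 + 555 = 1465/3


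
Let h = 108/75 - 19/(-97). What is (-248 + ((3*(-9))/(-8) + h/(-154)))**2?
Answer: 133543976590776249/2231438440000 ≈ 59847.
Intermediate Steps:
h = 3967/2425 (h = 108*(1/75) - 19*(-1/97) = 36/25 + 19/97 = 3967/2425 ≈ 1.6359)
(-248 + ((3*(-9))/(-8) + h/(-154)))**2 = (-248 + ((3*(-9))/(-8) + (3967/2425)/(-154)))**2 = (-248 + (-27*(-1/8) + (3967/2425)*(-1/154)))**2 = (-248 + (27/8 - 3967/373450))**2 = (-248 + 5025707/1493800)**2 = (-365436693/1493800)**2 = 133543976590776249/2231438440000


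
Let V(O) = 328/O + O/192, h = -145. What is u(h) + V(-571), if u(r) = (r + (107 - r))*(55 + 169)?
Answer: 2627270759/109632 ≈ 23964.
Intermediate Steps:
u(r) = 23968 (u(r) = 107*224 = 23968)
V(O) = 328/O + O/192 (V(O) = 328/O + O*(1/192) = 328/O + O/192)
u(h) + V(-571) = 23968 + (328/(-571) + (1/192)*(-571)) = 23968 + (328*(-1/571) - 571/192) = 23968 + (-328/571 - 571/192) = 23968 - 389017/109632 = 2627270759/109632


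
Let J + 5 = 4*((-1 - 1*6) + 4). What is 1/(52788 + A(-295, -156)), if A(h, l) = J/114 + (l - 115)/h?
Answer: 33630/1775286319 ≈ 1.8943e-5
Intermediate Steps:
J = -17 (J = -5 + 4*((-1 - 1*6) + 4) = -5 + 4*((-1 - 6) + 4) = -5 + 4*(-7 + 4) = -5 + 4*(-3) = -5 - 12 = -17)
A(h, l) = -17/114 + (-115 + l)/h (A(h, l) = -17/114 + (l - 115)/h = -17*1/114 + (-115 + l)/h = -17/114 + (-115 + l)/h)
1/(52788 + A(-295, -156)) = 1/(52788 + (-115 - 156 - 17/114*(-295))/(-295)) = 1/(52788 - (-115 - 156 + 5015/114)/295) = 1/(52788 - 1/295*(-25879/114)) = 1/(52788 + 25879/33630) = 1/(1775286319/33630) = 33630/1775286319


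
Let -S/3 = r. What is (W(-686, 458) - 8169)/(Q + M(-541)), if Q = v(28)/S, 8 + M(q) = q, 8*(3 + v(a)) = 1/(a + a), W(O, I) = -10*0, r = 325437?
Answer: 3573017082432/240125641729 ≈ 14.880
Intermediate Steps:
W(O, I) = 0
v(a) = -3 + 1/(16*a) (v(a) = -3 + 1/(8*(a + a)) = -3 + 1/(8*((2*a))) = -3 + (1/(2*a))/8 = -3 + 1/(16*a))
S = -976311 (S = -3*325437 = -976311)
M(q) = -8 + q
Q = 1343/437387328 (Q = (-3 + (1/16)/28)/(-976311) = (-3 + (1/16)*(1/28))*(-1/976311) = (-3 + 1/448)*(-1/976311) = -1343/448*(-1/976311) = 1343/437387328 ≈ 3.0705e-6)
(W(-686, 458) - 8169)/(Q + M(-541)) = (0 - 8169)/(1343/437387328 + (-8 - 541)) = -8169/(1343/437387328 - 549) = -8169/(-240125641729/437387328) = -8169*(-437387328/240125641729) = 3573017082432/240125641729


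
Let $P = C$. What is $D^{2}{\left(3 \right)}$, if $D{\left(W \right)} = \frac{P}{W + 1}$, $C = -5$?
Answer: $\frac{25}{16} \approx 1.5625$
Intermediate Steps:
$P = -5$
$D{\left(W \right)} = - \frac{5}{1 + W}$ ($D{\left(W \right)} = - \frac{5}{W + 1} = - \frac{5}{1 + W}$)
$D^{2}{\left(3 \right)} = \left(- \frac{5}{1 + 3}\right)^{2} = \left(- \frac{5}{4}\right)^{2} = \frac{25}{16}$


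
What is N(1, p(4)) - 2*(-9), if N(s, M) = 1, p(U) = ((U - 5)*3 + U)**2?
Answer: 19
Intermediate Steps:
p(U) = (-15 + 4*U)**2 (p(U) = ((-5 + U)*3 + U)**2 = ((-15 + 3*U) + U)**2 = (-15 + 4*U)**2)
N(1, p(4)) - 2*(-9) = 1 - 2*(-9) = 1 + 18 = 19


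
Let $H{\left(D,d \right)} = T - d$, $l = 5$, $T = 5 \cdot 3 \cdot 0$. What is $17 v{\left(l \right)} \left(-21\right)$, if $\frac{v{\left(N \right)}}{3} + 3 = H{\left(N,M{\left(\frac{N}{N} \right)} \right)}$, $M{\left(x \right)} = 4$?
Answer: $7497$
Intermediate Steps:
$T = 0$ ($T = 15 \cdot 0 = 0$)
$H{\left(D,d \right)} = - d$ ($H{\left(D,d \right)} = 0 - d = - d$)
$v{\left(N \right)} = -21$ ($v{\left(N \right)} = -9 + 3 \left(\left(-1\right) 4\right) = -9 + 3 \left(-4\right) = -9 - 12 = -21$)
$17 v{\left(l \right)} \left(-21\right) = 17 \left(-21\right) \left(-21\right) = \left(-357\right) \left(-21\right) = 7497$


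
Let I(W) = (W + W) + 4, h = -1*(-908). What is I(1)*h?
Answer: 5448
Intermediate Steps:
h = 908
I(W) = 4 + 2*W (I(W) = 2*W + 4 = 4 + 2*W)
I(1)*h = (4 + 2*1)*908 = (4 + 2)*908 = 6*908 = 5448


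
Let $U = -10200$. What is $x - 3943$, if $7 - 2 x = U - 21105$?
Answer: $11713$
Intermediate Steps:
$x = 15656$ ($x = \frac{7}{2} - \frac{-10200 - 21105}{2} = \frac{7}{2} - - \frac{31305}{2} = \frac{7}{2} + \frac{31305}{2} = 15656$)
$x - 3943 = 15656 - 3943 = 11713$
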